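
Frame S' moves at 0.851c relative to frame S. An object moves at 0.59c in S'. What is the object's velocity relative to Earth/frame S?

u = (u' + v)/(1 + u'v/c²)
Numerator: 0.59 + 0.851 = 1.441
Denominator: 1 + 0.50209 = 1.50209
u = 1.441/1.50209 = 0.9593c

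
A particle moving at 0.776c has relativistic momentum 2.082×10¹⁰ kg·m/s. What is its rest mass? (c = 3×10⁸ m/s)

γ = 1/√(1 - 0.776²) = 1.5855
v = 0.776 × 3×10⁸ = 2.328×10⁸ m/s
m = p/(γv) = 2.082×10¹⁰/(1.5855 × 2.328×10⁸) = 56.41 kg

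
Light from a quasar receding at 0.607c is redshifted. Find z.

β = 0.607
(1+β)/(1-β) = 1.607/0.393 = 4.089
√(4.089) = 2.022
z = 2.022 - 1 = 1.022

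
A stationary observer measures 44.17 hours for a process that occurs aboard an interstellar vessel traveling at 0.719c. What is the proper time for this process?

Dilated time Δt = 44.17 hours
γ = 1/√(1 - 0.719²) = 1.4388
Δt₀ = Δt/γ = 44.17/1.4388 = 30.70 hours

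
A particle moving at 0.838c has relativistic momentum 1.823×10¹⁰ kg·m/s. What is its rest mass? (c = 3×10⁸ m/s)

γ = 1/√(1 - 0.838²) = 1.8326
v = 0.838 × 3×10⁸ = 2.514×10⁸ m/s
m = p/(γv) = 1.823×10¹⁰/(1.8326 × 2.514×10⁸) = 39.57 kg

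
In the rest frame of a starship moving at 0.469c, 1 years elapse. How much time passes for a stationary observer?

Proper time Δt₀ = 1 years
γ = 1/√(1 - 0.469²) = 1.132
Δt = γΔt₀ = 1.132 × 1 = 1.132 years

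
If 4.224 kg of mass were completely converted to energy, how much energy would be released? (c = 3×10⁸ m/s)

Using E = mc²:
c² = (3×10⁸)² = 9×10¹⁶ m²/s²
E = 4.224 × 9×10¹⁶ = 3.802×10¹⁷ J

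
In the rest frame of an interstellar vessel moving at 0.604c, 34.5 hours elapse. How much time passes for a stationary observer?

Proper time Δt₀ = 34.5 hours
γ = 1/√(1 - 0.604²) = 1.2547
Δt = γΔt₀ = 1.2547 × 34.5 = 43.29 hours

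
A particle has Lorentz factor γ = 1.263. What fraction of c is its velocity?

From γ = 1/√(1 - v²/c²):
1/γ² = 1/1.263² = 0.6269
v²/c² = 1 - 0.6269 = 0.3731
v/c = √(0.3731) = 0.6108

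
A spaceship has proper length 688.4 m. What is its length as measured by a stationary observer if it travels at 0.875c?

Proper length L₀ = 688.4 m
γ = 1/√(1 - 0.875²) = 2.0656
L = L₀/γ = 688.4/2.0656 = 333.3 m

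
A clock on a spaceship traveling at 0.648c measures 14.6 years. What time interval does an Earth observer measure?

Proper time Δt₀ = 14.6 years
γ = 1/√(1 - 0.648²) = 1.313
Δt = γΔt₀ = 1.313 × 14.6 = 19.17 years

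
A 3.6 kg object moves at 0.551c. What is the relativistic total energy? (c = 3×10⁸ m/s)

γ = 1/√(1 - 0.551²) = 1.19831
mc² = 3.6 × (3×10⁸)² = 3.240×10¹⁷ J
E = γmc² = 1.19831 × 3.240×10¹⁷ = 3.883×10¹⁷ J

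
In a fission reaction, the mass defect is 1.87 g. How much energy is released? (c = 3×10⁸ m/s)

Convert mass defect: Δm = 1.87 g = 0.00187 kg
E = Δm·c² = 0.00187 × (3×10⁸)²
= 0.00187 × 9×10¹⁶ = 1.683×10¹⁴ J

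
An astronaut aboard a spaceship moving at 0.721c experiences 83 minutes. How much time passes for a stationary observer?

Proper time Δt₀ = 83 minutes
γ = 1/√(1 - 0.721²) = 1.443
Δt = γΔt₀ = 1.443 × 83 = 119.8 minutes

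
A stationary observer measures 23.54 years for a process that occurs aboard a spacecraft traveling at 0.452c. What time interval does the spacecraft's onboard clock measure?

Dilated time Δt = 23.54 years
γ = 1/√(1 - 0.452²) = 1.121
Δt₀ = Δt/γ = 23.54/1.121 = 21.00 years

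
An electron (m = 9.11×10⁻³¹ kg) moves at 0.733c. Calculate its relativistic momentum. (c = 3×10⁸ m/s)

γ = 1/√(1 - 0.733²) = 1.470
v = 0.733 × 3×10⁸ = 2.199×10⁸ m/s
p = γmv = 1.470 × 9.11×10⁻³¹ × 2.199×10⁸ = 2.945×10⁻²² kg·m/s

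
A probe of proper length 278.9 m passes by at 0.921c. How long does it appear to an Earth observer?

Proper length L₀ = 278.9 m
γ = 1/√(1 - 0.921²) = 2.567
L = L₀/γ = 278.9/2.567 = 108.6 m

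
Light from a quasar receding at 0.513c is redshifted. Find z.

β = 0.513
(1+β)/(1-β) = 1.513/0.487 = 3.1068
√(3.1068) = 1.7626
z = 1.7626 - 1 = 0.7626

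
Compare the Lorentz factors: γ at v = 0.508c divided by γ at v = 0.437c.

γ₁ = 1/√(1 - 0.508²) = 1.161
γ₂ = 1/√(1 - 0.437²) = 1.112
γ₁/γ₂ = 1.161/1.112 = 1.044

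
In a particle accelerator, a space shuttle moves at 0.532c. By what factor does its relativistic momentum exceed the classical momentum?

p_rel = γmv, p_class = mv
Ratio = γ = 1/√(1 - 0.532²)
= 1/√(0.716976) = 1.181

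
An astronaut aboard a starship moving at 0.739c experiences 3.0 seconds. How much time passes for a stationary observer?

Proper time Δt₀ = 3.0 seconds
γ = 1/√(1 - 0.739²) = 1.4843
Δt = γΔt₀ = 1.4843 × 3.0 = 4.453 seconds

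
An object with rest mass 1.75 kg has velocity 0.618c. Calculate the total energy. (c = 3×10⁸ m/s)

γ = 1/√(1 - 0.618²) = 1.272
mc² = 1.75 × (3×10⁸)² = 1.575×10¹⁷ J
E = γmc² = 1.272 × 1.575×10¹⁷ = 2.003×10¹⁷ J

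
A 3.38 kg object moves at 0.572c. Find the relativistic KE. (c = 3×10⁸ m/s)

γ = 1/√(1 - 0.572²) = 1.21914
γ - 1 = 0.21914
KE = (γ-1)mc² = 0.21914 × 3.38 × (3×10⁸)² = 6.666×10¹⁶ J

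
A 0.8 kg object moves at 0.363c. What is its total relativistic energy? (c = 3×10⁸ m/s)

γ = 1/√(1 - 0.363²) = 1.0732
mc² = 0.8 × (3×10⁸)² = 7.200×10¹⁶ J
E = γmc² = 1.0732 × 7.200×10¹⁶ = 7.727×10¹⁶ J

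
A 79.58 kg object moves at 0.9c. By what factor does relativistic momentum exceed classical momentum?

p_rel = γmv, p_class = mv
Ratio = γ = 1/√(1 - 0.9²) = 2.294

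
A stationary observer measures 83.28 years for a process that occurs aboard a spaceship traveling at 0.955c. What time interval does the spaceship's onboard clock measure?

Dilated time Δt = 83.28 years
γ = 1/√(1 - 0.955²) = 3.371
Δt₀ = Δt/γ = 83.28/3.371 = 24.70 years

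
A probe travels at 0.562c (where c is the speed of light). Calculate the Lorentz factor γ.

v/c = 0.562, so (v/c)² = 0.315844
1 - (v/c)² = 0.684156
γ = 1/√(0.684156) = 1.209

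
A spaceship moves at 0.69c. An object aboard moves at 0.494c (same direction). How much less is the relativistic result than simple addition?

Classical: u' + v = 0.494 + 0.69 = 1.184c
Relativistic: u = (0.494 + 0.69)/(1 + 0.34086) = 1.184/1.34086 = 0.8830c
Difference: 1.184 - 0.8830 = 0.3010c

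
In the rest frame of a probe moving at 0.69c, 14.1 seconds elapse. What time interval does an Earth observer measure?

Proper time Δt₀ = 14.1 seconds
γ = 1/√(1 - 0.69²) = 1.3816
Δt = γΔt₀ = 1.3816 × 14.1 = 19.48 seconds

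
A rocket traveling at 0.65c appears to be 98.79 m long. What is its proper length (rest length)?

Contracted length L = 98.79 m
γ = 1/√(1 - 0.65²) = 1.316
L₀ = γL = 1.316 × 98.79 = 130.0 m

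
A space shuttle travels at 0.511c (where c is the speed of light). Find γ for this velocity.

v/c = 0.511, so (v/c)² = 0.261121
1 - (v/c)² = 0.738879
γ = 1/√(0.738879) = 1.163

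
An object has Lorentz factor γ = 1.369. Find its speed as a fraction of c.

From γ = 1/√(1 - v²/c²):
1/γ² = 1/1.369² = 0.53357
v²/c² = 1 - 0.53357 = 0.46643
v/c = √(0.46643) = 0.6830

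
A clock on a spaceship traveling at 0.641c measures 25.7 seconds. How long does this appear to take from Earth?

Proper time Δt₀ = 25.7 seconds
γ = 1/√(1 - 0.641²) = 1.3029
Δt = γΔt₀ = 1.3029 × 25.7 = 33.48 seconds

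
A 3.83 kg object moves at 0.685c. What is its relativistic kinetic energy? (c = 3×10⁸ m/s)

γ = 1/√(1 - 0.685²) = 1.3726
γ - 1 = 0.3726
KE = (γ-1)mc² = 0.3726 × 3.83 × (3×10⁸)² = 1.284×10¹⁷ J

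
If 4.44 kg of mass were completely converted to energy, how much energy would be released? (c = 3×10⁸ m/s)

Using E = mc²:
c² = (3×10⁸)² = 9×10¹⁶ m²/s²
E = 4.44 × 9×10¹⁶ = 3.996×10¹⁷ J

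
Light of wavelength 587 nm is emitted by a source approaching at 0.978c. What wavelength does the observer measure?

β = 0.978
Wavelength Doppler factor = √(0.022/1.978) = √(0.011122) = 0.10546
λ_obs = 587 × 0.10546 = 61.91 nm (blueshift)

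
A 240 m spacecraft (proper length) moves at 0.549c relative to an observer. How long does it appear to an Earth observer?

Proper length L₀ = 240 m
γ = 1/√(1 - 0.549²) = 1.1964
L = L₀/γ = 240/1.1964 = 200.6 m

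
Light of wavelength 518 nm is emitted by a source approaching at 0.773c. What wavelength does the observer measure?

β = 0.773
Wavelength Doppler factor = √(0.227/1.773) = √(0.1280) = 0.3578
λ_obs = 518 × 0.3578 = 185.3 nm (blueshift)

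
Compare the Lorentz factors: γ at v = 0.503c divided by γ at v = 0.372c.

γ₁ = 1/√(1 - 0.503²) = 1.157
γ₂ = 1/√(1 - 0.372²) = 1.077
γ₁/γ₂ = 1.157/1.077 = 1.074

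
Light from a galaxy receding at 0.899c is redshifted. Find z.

β = 0.899
(1+β)/(1-β) = 1.899/0.101 = 18.80
√(18.80) = 4.336
z = 4.336 - 1 = 3.336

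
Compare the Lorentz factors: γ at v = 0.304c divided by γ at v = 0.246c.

γ₁ = 1/√(1 - 0.304²) = 1.050
γ₂ = 1/√(1 - 0.246²) = 1.032
γ₁/γ₂ = 1.050/1.032 = 1.017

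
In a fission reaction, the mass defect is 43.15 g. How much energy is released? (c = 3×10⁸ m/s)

Convert mass defect: Δm = 43.15 g = 0.04315 kg
E = Δm·c² = 0.04315 × (3×10⁸)²
= 0.04315 × 9×10¹⁶ = 3.884×10¹⁵ J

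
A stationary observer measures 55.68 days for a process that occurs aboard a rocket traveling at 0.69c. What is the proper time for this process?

Dilated time Δt = 55.68 days
γ = 1/√(1 - 0.69²) = 1.3816
Δt₀ = Δt/γ = 55.68/1.3816 = 40.30 days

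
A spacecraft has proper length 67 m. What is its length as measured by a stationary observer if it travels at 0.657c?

Proper length L₀ = 67 m
γ = 1/√(1 - 0.657²) = 1.3265
L = L₀/γ = 67/1.3265 = 50.51 m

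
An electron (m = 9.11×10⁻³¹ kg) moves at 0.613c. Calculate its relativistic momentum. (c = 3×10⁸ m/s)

γ = 1/√(1 - 0.613²) = 1.2657
v = 0.613 × 3×10⁸ = 1.839×10⁸ m/s
p = γmv = 1.2657 × 9.11×10⁻³¹ × 1.839×10⁸ = 2.120×10⁻²² kg·m/s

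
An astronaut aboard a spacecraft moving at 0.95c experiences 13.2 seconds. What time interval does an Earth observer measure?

Proper time Δt₀ = 13.2 seconds
γ = 1/√(1 - 0.95²) = 3.2026
Δt = γΔt₀ = 3.2026 × 13.2 = 42.27 seconds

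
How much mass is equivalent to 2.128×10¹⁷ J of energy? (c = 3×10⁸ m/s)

From E = mc², we get m = E/c²
c² = (3×10⁸)² = 9×10¹⁶ m²/s²
m = 2.128×10¹⁷ / 9×10¹⁶ = 2.364 kg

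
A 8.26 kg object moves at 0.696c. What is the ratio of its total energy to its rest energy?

E = γmc², E₀ = mc²
E/E₀ = γ = 1/√(1 - 0.696²) = 1.393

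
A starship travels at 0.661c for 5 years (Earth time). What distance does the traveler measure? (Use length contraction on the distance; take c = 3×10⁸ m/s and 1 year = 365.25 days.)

Earth distance: d = v × t = 0.661c × 5 yr = 3.1289×10¹⁶ m
γ = 1.3326
d' = d/γ = 3.1289×10¹⁶/1.3326 = 2.348×10¹⁶ m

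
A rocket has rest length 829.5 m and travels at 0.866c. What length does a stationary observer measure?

Proper length L₀ = 829.5 m
γ = 1/√(1 - 0.866²) = 2.000
L = L₀/γ = 829.5/2.000 = 414.8 m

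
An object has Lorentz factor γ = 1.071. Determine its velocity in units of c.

From γ = 1/√(1 - v²/c²):
1/γ² = 1/1.071² = 0.87181
v²/c² = 1 - 0.87181 = 0.12819
v/c = √(0.12819) = 0.3580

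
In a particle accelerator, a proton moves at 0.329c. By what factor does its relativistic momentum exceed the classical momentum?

p_rel = γmv, p_class = mv
Ratio = γ = 1/√(1 - 0.329²)
= 1/√(0.891759) = 1.059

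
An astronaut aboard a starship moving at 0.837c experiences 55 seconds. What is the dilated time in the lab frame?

Proper time Δt₀ = 55 seconds
γ = 1/√(1 - 0.837²) = 1.827
Δt = γΔt₀ = 1.827 × 55 = 100.5 seconds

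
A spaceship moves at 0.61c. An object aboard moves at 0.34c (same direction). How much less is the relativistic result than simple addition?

Classical: u' + v = 0.34 + 0.61 = 0.95c
Relativistic: u = (0.34 + 0.61)/(1 + 0.2074) = 0.95/1.2074 = 0.7868c
Difference: 0.95 - 0.7868 = 0.1632c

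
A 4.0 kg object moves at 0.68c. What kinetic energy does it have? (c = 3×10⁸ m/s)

γ = 1/√(1 - 0.68²) = 1.3639
γ - 1 = 0.3639
KE = (γ-1)mc² = 0.3639 × 4.0 × (3×10⁸)² = 1.310×10¹⁷ J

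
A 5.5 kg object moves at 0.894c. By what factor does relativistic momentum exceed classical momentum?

p_rel = γmv, p_class = mv
Ratio = γ = 1/√(1 - 0.894²) = 2.232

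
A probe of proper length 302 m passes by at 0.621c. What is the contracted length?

Proper length L₀ = 302 m
γ = 1/√(1 - 0.621²) = 1.276
L = L₀/γ = 302/1.276 = 236.7 m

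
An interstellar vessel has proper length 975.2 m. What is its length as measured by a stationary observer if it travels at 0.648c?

Proper length L₀ = 975.2 m
γ = 1/√(1 - 0.648²) = 1.312956
L = L₀/γ = 975.2/1.312956 = 742.8 m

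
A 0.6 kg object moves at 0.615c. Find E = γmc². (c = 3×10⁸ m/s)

γ = 1/√(1 - 0.615²) = 1.2682
mc² = 0.6 × (3×10⁸)² = 5.400×10¹⁶ J
E = γmc² = 1.2682 × 5.400×10¹⁶ = 6.848×10¹⁶ J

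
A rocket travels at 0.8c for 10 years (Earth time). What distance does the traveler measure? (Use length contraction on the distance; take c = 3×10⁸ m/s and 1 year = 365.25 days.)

Earth distance: d = v × t = 0.8c × 10 yr = 7.5738×10¹⁶ m
γ = 1.6667
d' = d/γ = 7.5738×10¹⁶/1.6667 = 4.544×10¹⁶ m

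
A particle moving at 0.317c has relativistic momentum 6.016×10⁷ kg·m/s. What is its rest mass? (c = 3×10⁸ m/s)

γ = 1/√(1 - 0.317²) = 1.0544
v = 0.317 × 3×10⁸ = 9.510×10⁷ m/s
m = p/(γv) = 6.016×10⁷/(1.0544 × 9.510×10⁷) = 0.6000 kg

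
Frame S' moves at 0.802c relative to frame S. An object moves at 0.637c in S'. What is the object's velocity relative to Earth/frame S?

u = (u' + v)/(1 + u'v/c²)
Numerator: 0.637 + 0.802 = 1.439
Denominator: 1 + 0.510874 = 1.510874
u = 1.439/1.510874 = 0.9524c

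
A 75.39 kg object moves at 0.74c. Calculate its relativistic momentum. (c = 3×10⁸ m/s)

γ = 1/√(1 - 0.74²) = 1.4868
v = 0.74 × 3×10⁸ = 2.220×10⁸ m/s
p = γmv = 1.4868 × 75.39 × 2.220×10⁸ = 2.488×10¹⁰ kg·m/s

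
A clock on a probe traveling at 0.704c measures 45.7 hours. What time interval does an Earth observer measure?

Proper time Δt₀ = 45.7 hours
γ = 1/√(1 - 0.704²) = 1.408
Δt = γΔt₀ = 1.408 × 45.7 = 64.35 hours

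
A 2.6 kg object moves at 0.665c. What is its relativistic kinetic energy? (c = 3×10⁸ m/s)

γ = 1/√(1 - 0.665²) = 1.33897
γ - 1 = 0.33897
KE = (γ-1)mc² = 0.33897 × 2.6 × (3×10⁸)² = 7.932×10¹⁶ J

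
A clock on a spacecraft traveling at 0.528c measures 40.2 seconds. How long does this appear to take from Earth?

Proper time Δt₀ = 40.2 seconds
γ = 1/√(1 - 0.528²) = 1.1775
Δt = γΔt₀ = 1.1775 × 40.2 = 47.34 seconds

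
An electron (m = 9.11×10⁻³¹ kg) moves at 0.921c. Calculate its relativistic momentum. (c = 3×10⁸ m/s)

γ = 1/√(1 - 0.921²) = 2.567
v = 0.921 × 3×10⁸ = 2.763×10⁸ m/s
p = γmv = 2.567 × 9.11×10⁻³¹ × 2.763×10⁸ = 6.461×10⁻²² kg·m/s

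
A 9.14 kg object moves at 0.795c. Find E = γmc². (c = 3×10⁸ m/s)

γ = 1/√(1 - 0.795²) = 1.649
mc² = 9.14 × (3×10⁸)² = 8.226×10¹⁷ J
E = γmc² = 1.649 × 8.226×10¹⁷ = 1.356×10¹⁸ J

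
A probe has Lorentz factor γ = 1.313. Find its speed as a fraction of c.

From γ = 1/√(1 - v²/c²):
1/γ² = 1/1.313² = 0.5801
v²/c² = 1 - 0.5801 = 0.4199
v/c = √(0.4199) = 0.6480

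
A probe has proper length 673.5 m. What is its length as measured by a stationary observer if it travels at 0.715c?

Proper length L₀ = 673.5 m
γ = 1/√(1 - 0.715²) = 1.43036
L = L₀/γ = 673.5/1.43036 = 470.9 m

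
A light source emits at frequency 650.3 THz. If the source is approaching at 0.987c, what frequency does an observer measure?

β = v/c = 0.987
(1+β)/(1-β) = 1.987/0.013 = 152.85
Doppler factor = √(152.85) = 12.363
f_obs = 650.3 × 12.363 = 8040 THz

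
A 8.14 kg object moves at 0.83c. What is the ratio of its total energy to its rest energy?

E = γmc², E₀ = mc²
E/E₀ = γ = 1/√(1 - 0.83²) = 1.793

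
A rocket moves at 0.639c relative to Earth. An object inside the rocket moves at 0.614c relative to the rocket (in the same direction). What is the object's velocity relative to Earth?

u = (u' + v)/(1 + u'v/c²)
Numerator: 0.614 + 0.639 = 1.253
Denominator: 1 + 0.392346 = 1.392346
u = 1.253/1.392346 = 0.8999c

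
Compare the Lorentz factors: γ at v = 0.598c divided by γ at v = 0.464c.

γ₁ = 1/√(1 - 0.598²) = 1.248
γ₂ = 1/√(1 - 0.464²) = 1.129
γ₁/γ₂ = 1.248/1.129 = 1.105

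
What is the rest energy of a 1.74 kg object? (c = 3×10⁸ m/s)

c² = (3×10⁸)² = 9.000×10¹⁶ m²/s²
E₀ = mc² = 1.74 × 9.000×10¹⁶ = 1.566×10¹⁷ J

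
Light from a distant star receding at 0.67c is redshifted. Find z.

β = 0.67
(1+β)/(1-β) = 1.67/0.33 = 5.061
√(5.061) = 2.250
z = 2.250 - 1 = 1.250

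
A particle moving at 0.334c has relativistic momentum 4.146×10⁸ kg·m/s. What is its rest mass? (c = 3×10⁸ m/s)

γ = 1/√(1 - 0.334²) = 1.061
v = 0.334 × 3×10⁸ = 1.002×10⁸ m/s
m = p/(γv) = 4.146×10⁸/(1.061 × 1.002×10⁸) = 3.900 kg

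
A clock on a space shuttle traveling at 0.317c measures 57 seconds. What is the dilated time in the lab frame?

Proper time Δt₀ = 57 seconds
γ = 1/√(1 - 0.317²) = 1.0544
Δt = γΔt₀ = 1.0544 × 57 = 60.10 seconds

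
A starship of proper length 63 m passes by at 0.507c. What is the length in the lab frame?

Proper length L₀ = 63 m
γ = 1/√(1 - 0.507²) = 1.1602
L = L₀/γ = 63/1.1602 = 54.30 m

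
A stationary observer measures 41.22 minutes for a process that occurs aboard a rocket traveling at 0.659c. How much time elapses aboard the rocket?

Dilated time Δt = 41.22 minutes
γ = 1/√(1 - 0.659²) = 1.3295
Δt₀ = Δt/γ = 41.22/1.3295 = 31.00 minutes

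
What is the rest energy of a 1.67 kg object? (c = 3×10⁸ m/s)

c² = (3×10⁸)² = 9.000×10¹⁶ m²/s²
E₀ = mc² = 1.67 × 9.000×10¹⁶ = 1.503×10¹⁷ J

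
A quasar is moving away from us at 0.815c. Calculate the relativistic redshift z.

β = 0.815
(1+β)/(1-β) = 1.815/0.185 = 9.811
√(9.811) = 3.132
z = 3.132 - 1 = 2.132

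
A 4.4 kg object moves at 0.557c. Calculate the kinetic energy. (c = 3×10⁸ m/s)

γ = 1/√(1 - 0.557²) = 1.204076
γ - 1 = 0.204076
KE = (γ-1)mc² = 0.204076 × 4.4 × (3×10⁸)² = 8.081×10¹⁶ J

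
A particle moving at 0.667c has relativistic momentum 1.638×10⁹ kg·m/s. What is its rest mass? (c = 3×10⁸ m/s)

γ = 1/√(1 - 0.667²) = 1.3422
v = 0.667 × 3×10⁸ = 2.001×10⁸ m/s
m = p/(γv) = 1.638×10⁹/(1.3422 × 2.001×10⁸) = 6.099 kg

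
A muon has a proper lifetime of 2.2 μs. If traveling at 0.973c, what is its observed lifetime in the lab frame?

Proper lifetime τ₀ = 2.2 μs
γ = 1/√(1 - 0.973²) = 4.3327
τ = γτ₀ = 4.3327 × 2.2 μs = 9.532 μs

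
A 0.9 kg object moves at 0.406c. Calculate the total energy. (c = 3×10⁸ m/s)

γ = 1/√(1 - 0.406²) = 1.0942
mc² = 0.9 × (3×10⁸)² = 8.100×10¹⁶ J
E = γmc² = 1.0942 × 8.100×10¹⁶ = 8.863×10¹⁶ J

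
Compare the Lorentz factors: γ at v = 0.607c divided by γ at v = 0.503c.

γ₁ = 1/√(1 - 0.607²) = 1.2583
γ₂ = 1/√(1 - 0.503²) = 1.1570
γ₁/γ₂ = 1.2583/1.1570 = 1.088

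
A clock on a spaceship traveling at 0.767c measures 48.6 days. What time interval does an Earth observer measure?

Proper time Δt₀ = 48.6 days
γ = 1/√(1 - 0.767²) = 1.5585
Δt = γΔt₀ = 1.5585 × 48.6 = 75.74 days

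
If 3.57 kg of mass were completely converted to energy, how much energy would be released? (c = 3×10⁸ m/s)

Using E = mc²:
c² = (3×10⁸)² = 9×10¹⁶ m²/s²
E = 3.57 × 9×10¹⁶ = 3.213×10¹⁷ J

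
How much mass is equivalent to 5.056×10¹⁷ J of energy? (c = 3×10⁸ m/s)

From E = mc², we get m = E/c²
c² = (3×10⁸)² = 9×10¹⁶ m²/s²
m = 5.056×10¹⁷ / 9×10¹⁶ = 5.618 kg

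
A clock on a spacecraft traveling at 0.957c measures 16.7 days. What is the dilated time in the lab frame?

Proper time Δt₀ = 16.7 days
γ = 1/√(1 - 0.957²) = 3.4472
Δt = γΔt₀ = 3.4472 × 16.7 = 57.57 days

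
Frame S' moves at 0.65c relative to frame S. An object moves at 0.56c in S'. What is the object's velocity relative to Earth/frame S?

u = (u' + v)/(1 + u'v/c²)
Numerator: 0.56 + 0.65 = 1.21
Denominator: 1 + 0.364 = 1.364
u = 1.21/1.364 = 0.8871c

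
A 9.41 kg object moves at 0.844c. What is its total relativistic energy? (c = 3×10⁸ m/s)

γ = 1/√(1 - 0.844²) = 1.864
mc² = 9.41 × (3×10⁸)² = 8.469×10¹⁷ J
E = γmc² = 1.864 × 8.469×10¹⁷ = 1.579×10¹⁸ J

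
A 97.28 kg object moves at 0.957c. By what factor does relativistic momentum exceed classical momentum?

p_rel = γmv, p_class = mv
Ratio = γ = 1/√(1 - 0.957²) = 3.447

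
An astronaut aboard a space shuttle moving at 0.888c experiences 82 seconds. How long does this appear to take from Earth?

Proper time Δt₀ = 82 seconds
γ = 1/√(1 - 0.888²) = 2.1747
Δt = γΔt₀ = 2.1747 × 82 = 178.3 seconds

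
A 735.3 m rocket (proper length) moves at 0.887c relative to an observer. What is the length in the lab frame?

Proper length L₀ = 735.3 m
γ = 1/√(1 - 0.887²) = 2.166
L = L₀/γ = 735.3/2.166 = 339.5 m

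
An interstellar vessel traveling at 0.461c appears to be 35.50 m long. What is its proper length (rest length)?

Contracted length L = 35.50 m
γ = 1/√(1 - 0.461²) = 1.1269
L₀ = γL = 1.1269 × 35.50 = 40.00 m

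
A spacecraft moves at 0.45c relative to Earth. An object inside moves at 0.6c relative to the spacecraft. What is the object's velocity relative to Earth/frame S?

u = (u' + v)/(1 + u'v/c²)
Numerator: 0.6 + 0.45 = 1.05
Denominator: 1 + 0.27 = 1.27
u = 1.05/1.27 = 0.8268c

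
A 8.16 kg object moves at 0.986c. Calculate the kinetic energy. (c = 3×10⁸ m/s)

γ = 1/√(1 - 0.986²) = 5.997
γ - 1 = 4.997
KE = (γ-1)mc² = 4.997 × 8.16 × (3×10⁸)² = 3.670×10¹⁸ J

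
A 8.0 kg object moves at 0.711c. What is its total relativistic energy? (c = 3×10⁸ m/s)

γ = 1/√(1 - 0.711²) = 1.422
mc² = 8.0 × (3×10⁸)² = 7.200×10¹⁷ J
E = γmc² = 1.422 × 7.200×10¹⁷ = 1.024×10¹⁸ J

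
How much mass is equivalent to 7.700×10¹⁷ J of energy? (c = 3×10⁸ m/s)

From E = mc², we get m = E/c²
c² = (3×10⁸)² = 9×10¹⁶ m²/s²
m = 7.700×10¹⁷ / 9×10¹⁶ = 8.556 kg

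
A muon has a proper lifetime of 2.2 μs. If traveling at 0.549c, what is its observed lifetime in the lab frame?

Proper lifetime τ₀ = 2.2 μs
γ = 1/√(1 - 0.549²) = 1.1964
τ = γτ₀ = 1.1964 × 2.2 μs = 2.632 μs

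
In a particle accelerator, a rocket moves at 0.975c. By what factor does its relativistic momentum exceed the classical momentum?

p_rel = γmv, p_class = mv
Ratio = γ = 1/√(1 - 0.975²)
= 1/√(0.049375) = 4.500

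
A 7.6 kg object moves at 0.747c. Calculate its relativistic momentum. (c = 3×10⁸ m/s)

γ = 1/√(1 - 0.747²) = 1.504
v = 0.747 × 3×10⁸ = 2.241×10⁸ m/s
p = γmv = 1.504 × 7.6 × 2.241×10⁸ = 2.562×10⁹ kg·m/s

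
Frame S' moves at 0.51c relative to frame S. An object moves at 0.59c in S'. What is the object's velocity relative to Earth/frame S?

u = (u' + v)/(1 + u'v/c²)
Numerator: 0.59 + 0.51 = 1.1
Denominator: 1 + 0.3009 = 1.3009
u = 1.1/1.3009 = 0.8456c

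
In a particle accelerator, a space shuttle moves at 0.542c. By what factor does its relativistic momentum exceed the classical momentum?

p_rel = γmv, p_class = mv
Ratio = γ = 1/√(1 - 0.542²)
= 1/√(0.706236) = 1.190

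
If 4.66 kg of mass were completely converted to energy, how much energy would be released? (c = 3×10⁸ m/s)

Using E = mc²:
c² = (3×10⁸)² = 9×10¹⁶ m²/s²
E = 4.66 × 9×10¹⁶ = 4.194×10¹⁷ J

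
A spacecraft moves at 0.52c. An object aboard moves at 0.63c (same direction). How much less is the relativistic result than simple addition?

Classical: u' + v = 0.63 + 0.52 = 1.15c
Relativistic: u = (0.63 + 0.52)/(1 + 0.3276) = 1.15/1.3276 = 0.8662c
Difference: 1.15 - 0.8662 = 0.2838c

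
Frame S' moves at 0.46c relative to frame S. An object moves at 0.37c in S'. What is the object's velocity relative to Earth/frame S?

u = (u' + v)/(1 + u'v/c²)
Numerator: 0.37 + 0.46 = 0.83
Denominator: 1 + 0.1702 = 1.1702
u = 0.83/1.1702 = 0.7093c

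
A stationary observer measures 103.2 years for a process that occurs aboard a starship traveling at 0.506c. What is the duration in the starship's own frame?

Dilated time Δt = 103.2 years
γ = 1/√(1 - 0.506²) = 1.1594
Δt₀ = Δt/γ = 103.2/1.1594 = 89.01 years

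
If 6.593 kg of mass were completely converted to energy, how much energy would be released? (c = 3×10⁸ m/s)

Using E = mc²:
c² = (3×10⁸)² = 9×10¹⁶ m²/s²
E = 6.593 × 9×10¹⁶ = 5.934×10¹⁷ J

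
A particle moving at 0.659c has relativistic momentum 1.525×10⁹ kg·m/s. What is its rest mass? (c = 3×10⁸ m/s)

γ = 1/√(1 - 0.659²) = 1.3295
v = 0.659 × 3×10⁸ = 1.977×10⁸ m/s
m = p/(γv) = 1.525×10⁹/(1.3295 × 1.977×10⁸) = 5.802 kg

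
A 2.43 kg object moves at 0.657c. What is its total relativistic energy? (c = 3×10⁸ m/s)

γ = 1/√(1 - 0.657²) = 1.3265
mc² = 2.43 × (3×10⁸)² = 2.187×10¹⁷ J
E = γmc² = 1.3265 × 2.187×10¹⁷ = 2.901×10¹⁷ J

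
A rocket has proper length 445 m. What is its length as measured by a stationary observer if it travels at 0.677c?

Proper length L₀ = 445 m
γ = 1/√(1 - 0.677²) = 1.3587
L = L₀/γ = 445/1.3587 = 327.5 m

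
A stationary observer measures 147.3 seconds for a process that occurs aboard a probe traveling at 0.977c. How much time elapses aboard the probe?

Dilated time Δt = 147.3 seconds
γ = 1/√(1 - 0.977²) = 4.690
Δt₀ = Δt/γ = 147.3/4.690 = 31.41 seconds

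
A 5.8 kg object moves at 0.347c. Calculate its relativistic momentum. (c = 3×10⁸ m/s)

γ = 1/√(1 - 0.347²) = 1.0663
v = 0.347 × 3×10⁸ = 1.041×10⁸ m/s
p = γmv = 1.0663 × 5.8 × 1.041×10⁸ = 6.438×10⁸ kg·m/s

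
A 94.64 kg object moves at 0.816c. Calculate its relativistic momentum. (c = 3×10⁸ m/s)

γ = 1/√(1 - 0.816²) = 1.730
v = 0.816 × 3×10⁸ = 2.448×10⁸ m/s
p = γmv = 1.730 × 94.64 × 2.448×10⁸ = 4.008×10¹⁰ kg·m/s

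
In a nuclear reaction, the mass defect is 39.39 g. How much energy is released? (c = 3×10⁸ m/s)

Convert mass defect: Δm = 39.39 g = 0.03939 kg
E = Δm·c² = 0.03939 × (3×10⁸)²
= 0.03939 × 9×10¹⁶ = 3.545×10¹⁵ J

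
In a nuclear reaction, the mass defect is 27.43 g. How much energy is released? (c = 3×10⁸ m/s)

Convert mass defect: Δm = 27.43 g = 0.02743 kg
E = Δm·c² = 0.02743 × (3×10⁸)²
= 0.02743 × 9×10¹⁶ = 2.469×10¹⁵ J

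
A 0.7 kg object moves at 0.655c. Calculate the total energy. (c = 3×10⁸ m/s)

γ = 1/√(1 - 0.655²) = 1.3234
mc² = 0.7 × (3×10⁸)² = 6.300×10¹⁶ J
E = γmc² = 1.3234 × 6.300×10¹⁶ = 8.337×10¹⁶ J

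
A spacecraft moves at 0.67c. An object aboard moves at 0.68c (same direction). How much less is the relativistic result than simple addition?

Classical: u' + v = 0.68 + 0.67 = 1.35c
Relativistic: u = (0.68 + 0.67)/(1 + 0.4556) = 1.35/1.4556 = 0.9275c
Difference: 1.35 - 0.9275 = 0.4225c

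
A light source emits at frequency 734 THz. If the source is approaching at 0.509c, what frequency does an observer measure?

β = v/c = 0.509
(1+β)/(1-β) = 1.509/0.491 = 3.073
Doppler factor = √(3.073) = 1.753
f_obs = 734 × 1.753 = 1287 THz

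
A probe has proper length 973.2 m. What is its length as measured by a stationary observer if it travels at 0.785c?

Proper length L₀ = 973.2 m
γ = 1/√(1 - 0.785²) = 1.6142
L = L₀/γ = 973.2/1.6142 = 602.9 m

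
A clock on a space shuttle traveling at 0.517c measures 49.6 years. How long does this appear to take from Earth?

Proper time Δt₀ = 49.6 years
γ = 1/√(1 - 0.517²) = 1.1682
Δt = γΔt₀ = 1.1682 × 49.6 = 57.94 years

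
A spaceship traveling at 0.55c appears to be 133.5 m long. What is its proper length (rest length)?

Contracted length L = 133.5 m
γ = 1/√(1 - 0.55²) = 1.197
L₀ = γL = 1.197 × 133.5 = 159.8 m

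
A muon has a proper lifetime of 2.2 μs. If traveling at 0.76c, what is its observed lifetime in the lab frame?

Proper lifetime τ₀ = 2.2 μs
γ = 1/√(1 - 0.76²) = 1.5386
τ = γτ₀ = 1.5386 × 2.2 μs = 3.385 μs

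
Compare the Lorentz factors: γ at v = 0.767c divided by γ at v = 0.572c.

γ₁ = 1/√(1 - 0.767²) = 1.558
γ₂ = 1/√(1 - 0.572²) = 1.219
γ₁/γ₂ = 1.558/1.219 = 1.278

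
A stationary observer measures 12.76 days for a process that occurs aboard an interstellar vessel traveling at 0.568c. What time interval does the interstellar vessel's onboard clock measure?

Dilated time Δt = 12.76 days
γ = 1/√(1 - 0.568²) = 1.215
Δt₀ = Δt/γ = 12.76/1.215 = 10.50 days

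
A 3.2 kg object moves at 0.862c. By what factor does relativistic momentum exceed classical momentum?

p_rel = γmv, p_class = mv
Ratio = γ = 1/√(1 - 0.862²) = 1.973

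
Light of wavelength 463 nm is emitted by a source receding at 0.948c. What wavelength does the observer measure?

β = 0.948
Wavelength Doppler factor = √(1.948/0.052) = √(37.462) = 6.121
λ_obs = 463 × 6.121 = 2834 nm (redshift)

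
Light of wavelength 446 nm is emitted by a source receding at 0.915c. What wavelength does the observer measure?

β = 0.915
Wavelength Doppler factor = √(1.915/0.085) = √(22.53) = 4.747
λ_obs = 446 × 4.747 = 2117 nm (redshift)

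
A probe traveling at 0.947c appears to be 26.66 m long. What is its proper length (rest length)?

Contracted length L = 26.66 m
γ = 1/√(1 - 0.947²) = 3.113
L₀ = γL = 3.113 × 26.66 = 82.99 m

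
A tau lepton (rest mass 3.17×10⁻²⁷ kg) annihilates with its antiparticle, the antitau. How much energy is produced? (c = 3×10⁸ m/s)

Both particles have the same rest mass, so total mass = 2m
E = 2m·c² = 2 × 3.17×10⁻²⁷ × (3×10⁸)²
= 2 × 3.17×10⁻²⁷ × 9×10¹⁶
= 5.706×10⁻¹⁰ J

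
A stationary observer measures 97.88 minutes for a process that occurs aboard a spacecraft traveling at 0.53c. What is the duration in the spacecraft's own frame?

Dilated time Δt = 97.88 minutes
γ = 1/√(1 - 0.53²) = 1.17925
Δt₀ = Δt/γ = 97.88/1.17925 = 83.00 minutes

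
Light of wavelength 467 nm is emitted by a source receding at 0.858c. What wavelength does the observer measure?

β = 0.858
Wavelength Doppler factor = √(1.858/0.142) = √(13.08) = 3.617
λ_obs = 467 × 3.617 = 1689 nm (redshift)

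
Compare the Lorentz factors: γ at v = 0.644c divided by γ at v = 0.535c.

γ₁ = 1/√(1 - 0.644²) = 1.307
γ₂ = 1/√(1 - 0.535²) = 1.184
γ₁/γ₂ = 1.307/1.184 = 1.104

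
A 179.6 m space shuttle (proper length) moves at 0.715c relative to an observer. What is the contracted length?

Proper length L₀ = 179.6 m
γ = 1/√(1 - 0.715²) = 1.430
L = L₀/γ = 179.6/1.430 = 125.6 m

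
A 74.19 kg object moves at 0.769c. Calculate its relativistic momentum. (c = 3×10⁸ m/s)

γ = 1/√(1 - 0.769²) = 1.564
v = 0.769 × 3×10⁸ = 2.307×10⁸ m/s
p = γmv = 1.564 × 74.19 × 2.307×10⁸ = 2.677×10¹⁰ kg·m/s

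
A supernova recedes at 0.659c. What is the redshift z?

β = 0.659
(1+β)/(1-β) = 1.659/0.341 = 4.865
√(4.865) = 2.206
z = 2.206 - 1 = 1.206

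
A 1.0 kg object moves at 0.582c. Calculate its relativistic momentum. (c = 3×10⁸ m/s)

γ = 1/√(1 - 0.582²) = 1.2297
v = 0.582 × 3×10⁸ = 1.746×10⁸ m/s
p = γmv = 1.2297 × 1.0 × 1.746×10⁸ = 2.147×10⁸ kg·m/s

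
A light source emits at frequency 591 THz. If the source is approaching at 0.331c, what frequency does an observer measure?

β = v/c = 0.331
(1+β)/(1-β) = 1.331/0.669 = 1.9895
Doppler factor = √(1.9895) = 1.4105
f_obs = 591 × 1.4105 = 833.6 THz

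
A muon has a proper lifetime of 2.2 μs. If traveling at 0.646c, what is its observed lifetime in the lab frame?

Proper lifetime τ₀ = 2.2 μs
γ = 1/√(1 - 0.646²) = 1.310
τ = γτ₀ = 1.310 × 2.2 μs = 2.882 μs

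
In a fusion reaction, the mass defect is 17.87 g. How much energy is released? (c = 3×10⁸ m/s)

Convert mass defect: Δm = 17.87 g = 0.01787 kg
E = Δm·c² = 0.01787 × (3×10⁸)²
= 0.01787 × 9×10¹⁶ = 1.608×10¹⁵ J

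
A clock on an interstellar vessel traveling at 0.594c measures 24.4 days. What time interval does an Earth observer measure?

Proper time Δt₀ = 24.4 days
γ = 1/√(1 - 0.594²) = 1.243
Δt = γΔt₀ = 1.243 × 24.4 = 30.33 days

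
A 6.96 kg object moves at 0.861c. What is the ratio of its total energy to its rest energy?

E = γmc², E₀ = mc²
E/E₀ = γ = 1/√(1 - 0.861²) = 1.966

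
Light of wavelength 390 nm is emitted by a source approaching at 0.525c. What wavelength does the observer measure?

β = 0.525
Wavelength Doppler factor = √(0.475/1.525) = √(0.3115) = 0.5581
λ_obs = 390 × 0.5581 = 217.7 nm (blueshift)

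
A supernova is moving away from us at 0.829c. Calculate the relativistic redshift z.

β = 0.829
(1+β)/(1-β) = 1.829/0.171 = 10.696
√(10.696) = 3.270
z = 3.270 - 1 = 2.270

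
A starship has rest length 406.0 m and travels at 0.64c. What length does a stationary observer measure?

Proper length L₀ = 406.0 m
γ = 1/√(1 - 0.64²) = 1.3014
L = L₀/γ = 406.0/1.3014 = 312.0 m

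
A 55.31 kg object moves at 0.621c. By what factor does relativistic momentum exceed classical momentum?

p_rel = γmv, p_class = mv
Ratio = γ = 1/√(1 - 0.621²) = 1.276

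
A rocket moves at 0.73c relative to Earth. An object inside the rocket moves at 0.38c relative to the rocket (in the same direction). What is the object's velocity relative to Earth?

u = (u' + v)/(1 + u'v/c²)
Numerator: 0.38 + 0.73 = 1.11
Denominator: 1 + 0.2774 = 1.2774
u = 1.11/1.2774 = 0.8690c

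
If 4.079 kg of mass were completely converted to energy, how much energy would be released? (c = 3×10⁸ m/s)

Using E = mc²:
c² = (3×10⁸)² = 9×10¹⁶ m²/s²
E = 4.079 × 9×10¹⁶ = 3.671×10¹⁷ J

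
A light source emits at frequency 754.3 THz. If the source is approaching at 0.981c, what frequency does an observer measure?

β = v/c = 0.981
(1+β)/(1-β) = 1.981/0.019 = 104.26
Doppler factor = √(104.26) = 10.211
f_obs = 754.3 × 10.211 = 7702 THz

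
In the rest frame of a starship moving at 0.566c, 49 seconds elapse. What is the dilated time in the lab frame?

Proper time Δt₀ = 49 seconds
γ = 1/√(1 - 0.566²) = 1.213
Δt = γΔt₀ = 1.213 × 49 = 59.44 seconds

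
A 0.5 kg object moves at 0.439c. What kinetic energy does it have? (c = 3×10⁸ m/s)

γ = 1/√(1 - 0.439²) = 1.11298
γ - 1 = 0.11298
KE = (γ-1)mc² = 0.11298 × 0.5 × (3×10⁸)² = 5.084×10¹⁵ J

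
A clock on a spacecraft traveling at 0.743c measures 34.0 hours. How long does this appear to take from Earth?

Proper time Δt₀ = 34.0 hours
γ = 1/√(1 - 0.743²) = 1.494
Δt = γΔt₀ = 1.494 × 34.0 = 50.80 hours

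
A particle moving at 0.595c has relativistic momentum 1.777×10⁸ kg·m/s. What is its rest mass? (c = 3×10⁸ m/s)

γ = 1/√(1 - 0.595²) = 1.2442
v = 0.595 × 3×10⁸ = 1.785×10⁸ m/s
m = p/(γv) = 1.777×10⁸/(1.2442 × 1.785×10⁸) = 0.8001 kg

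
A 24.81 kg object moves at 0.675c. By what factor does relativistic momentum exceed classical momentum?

p_rel = γmv, p_class = mv
Ratio = γ = 1/√(1 - 0.675²) = 1.355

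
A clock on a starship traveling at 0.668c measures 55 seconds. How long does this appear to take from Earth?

Proper time Δt₀ = 55 seconds
γ = 1/√(1 - 0.668²) = 1.3438
Δt = γΔt₀ = 1.3438 × 55 = 73.91 seconds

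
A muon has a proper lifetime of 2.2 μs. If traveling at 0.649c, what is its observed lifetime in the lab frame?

Proper lifetime τ₀ = 2.2 μs
γ = 1/√(1 - 0.649²) = 1.3144
τ = γτ₀ = 1.3144 × 2.2 μs = 2.892 μs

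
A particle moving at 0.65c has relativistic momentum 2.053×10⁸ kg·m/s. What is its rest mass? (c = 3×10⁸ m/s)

γ = 1/√(1 - 0.65²) = 1.3159
v = 0.65 × 3×10⁸ = 1.950×10⁸ m/s
m = p/(γv) = 2.053×10⁸/(1.3159 × 1.950×10⁸) = 0.8001 kg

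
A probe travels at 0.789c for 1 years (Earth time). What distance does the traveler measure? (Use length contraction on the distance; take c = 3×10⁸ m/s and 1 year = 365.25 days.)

Earth distance: d = v × t = 0.789c × 1 yr = 7.4697×10¹⁵ m
γ = 1.6276
d' = d/γ = 7.4697×10¹⁵/1.6276 = 4.589×10¹⁵ m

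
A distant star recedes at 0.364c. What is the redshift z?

β = 0.364
(1+β)/(1-β) = 1.364/0.636 = 2.1447
√(2.1447) = 1.4645
z = 1.4645 - 1 = 0.4645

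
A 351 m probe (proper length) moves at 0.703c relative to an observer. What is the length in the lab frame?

Proper length L₀ = 351 m
γ = 1/√(1 - 0.703²) = 1.406
L = L₀/γ = 351/1.406 = 249.6 m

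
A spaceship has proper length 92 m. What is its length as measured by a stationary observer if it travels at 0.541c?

Proper length L₀ = 92 m
γ = 1/√(1 - 0.541²) = 1.18903
L = L₀/γ = 92/1.18903 = 77.37 m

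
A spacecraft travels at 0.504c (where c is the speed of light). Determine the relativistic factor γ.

v/c = 0.504, so (v/c)² = 0.254016
1 - (v/c)² = 0.745984
γ = 1/√(0.745984) = 1.158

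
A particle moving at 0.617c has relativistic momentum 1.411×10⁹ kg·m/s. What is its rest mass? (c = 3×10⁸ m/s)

γ = 1/√(1 - 0.617²) = 1.2707
v = 0.617 × 3×10⁸ = 1.851×10⁸ m/s
m = p/(γv) = 1.411×10⁹/(1.2707 × 1.851×10⁸) = 5.999 kg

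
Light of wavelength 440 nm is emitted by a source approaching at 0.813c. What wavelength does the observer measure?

β = 0.813
Wavelength Doppler factor = √(0.187/1.813) = √(0.10314) = 0.3212
λ_obs = 440 × 0.3212 = 141.3 nm (blueshift)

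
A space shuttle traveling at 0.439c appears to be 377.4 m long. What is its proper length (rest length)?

Contracted length L = 377.4 m
γ = 1/√(1 - 0.439²) = 1.113
L₀ = γL = 1.113 × 377.4 = 420.0 m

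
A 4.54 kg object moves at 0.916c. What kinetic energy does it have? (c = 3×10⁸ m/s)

γ = 1/√(1 - 0.916²) = 2.4927
γ - 1 = 1.4927
KE = (γ-1)mc² = 1.4927 × 4.54 × (3×10⁸)² = 6.099×10¹⁷ J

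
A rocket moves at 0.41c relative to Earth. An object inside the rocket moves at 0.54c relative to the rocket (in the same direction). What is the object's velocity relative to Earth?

u = (u' + v)/(1 + u'v/c²)
Numerator: 0.54 + 0.41 = 0.95
Denominator: 1 + 0.2214 = 1.2214
u = 0.95/1.2214 = 0.7778c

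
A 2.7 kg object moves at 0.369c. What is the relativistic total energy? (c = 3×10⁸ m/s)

γ = 1/√(1 - 0.369²) = 1.076
mc² = 2.7 × (3×10⁸)² = 2.430×10¹⁷ J
E = γmc² = 1.076 × 2.430×10¹⁷ = 2.615×10¹⁷ J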